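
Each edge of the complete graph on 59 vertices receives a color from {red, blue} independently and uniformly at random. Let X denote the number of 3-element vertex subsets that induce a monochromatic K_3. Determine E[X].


Let X = Σ_S X_S over the C(59, 3) = 32509 subsets S of size 3, where X_S = 1 if the K_3 on S is monochromatic.
For a fixed S, the K_3 on S has C(3, 2) = 3 edges. P[all 3 edges red] = (1/2)^3, and likewise for blue, so P[monochromatic] = 2·(1/2)^3 = 2^{1 − 3} = 1/4.
By linearity of expectation: E[X] = C(59, 3) · 2^{1 − 3} = 32509 · 1/4 = 32509/4.
Numerically: E[X] ≈ 8127.250000.

E[X] = C(59,3)·2^(1−C(3,2)) = 32509/4 ≈ 8127.250000.


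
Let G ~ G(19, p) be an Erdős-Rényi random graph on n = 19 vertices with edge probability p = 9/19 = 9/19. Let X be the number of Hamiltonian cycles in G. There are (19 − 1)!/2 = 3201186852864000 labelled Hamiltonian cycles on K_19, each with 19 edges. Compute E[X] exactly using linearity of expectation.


K_19 has (19 − 1)!/2 = 3201186852864000 labelled Hamiltonian cycles.
For each such Hamiltonian cycle H, let X_H = 1 if all 19 edges of H are present in G. Then P[X_H = 1] = p^{19} = (9/19)^{19} = 1350851717672992089/1978419655660313589123979.
By linearity: E[X] = Σ_H E[X_H] = 3201186852864000 · p^{19} = 3201186852864000 · 1350851717672992089/1978419655660313589123979 = 4324328758783534194876278992896000/1978419655660313589123979.
Numerically: E[X] ≈ 2.186e+09.

E[X] = 3201186852864000 · (9/19)^{19} = 4324328758783534194876278992896000/1978419655660313589123979 ≈ 2.186e+09.


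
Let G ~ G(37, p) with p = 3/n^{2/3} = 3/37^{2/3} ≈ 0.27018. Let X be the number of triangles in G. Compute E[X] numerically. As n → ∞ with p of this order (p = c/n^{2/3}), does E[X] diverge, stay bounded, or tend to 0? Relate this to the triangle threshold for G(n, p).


Number of potential triangles: C(37, 3) = 7770.
Each occurs with probability p³ ≈ (0.27018)³ ≈ 1.97224251e-02.
By linearity: E[X] = C(37, 3)·p³ ≈ 7770 · 1.97224251e-02 ≈ 153.243243.
Since α = 2/3 < 1, p = c/n^{2/3} ≫ 1/n is above the triangle threshold p ~ 1/n. Asymptotically E[X] ~ (c³/6)·n^{3(1−α)} = (3³/6)·n^{1} → ∞; triangles are abundant w.h.p.

E[X] ≈ 153.243243; in regime p = Θ(1/n^{2/3}) E[X] diverges (above the triangle threshold p ~ 1/n).


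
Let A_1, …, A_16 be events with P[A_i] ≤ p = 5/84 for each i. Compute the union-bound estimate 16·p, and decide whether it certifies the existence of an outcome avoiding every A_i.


Union bound: P[∪_{i=1}^{16} A_i] ≤ Σ_i P[A_i] ≤ 16·p = 16·(5/84) = 20/21.
Numerically: 20/21 ≈ 0.952381.
Is 20/21 < 1? YES.
Since P[∪ A_i] ≤ 20/21 < 1, the complement has P[∩ A_i^c] ≥ 1 − 20/21 = 1/21 > 0, so some outcome avoids every A_i.

16·p = 20/21 ≈ 0.952381; existence CERTIFIED by the union bound.


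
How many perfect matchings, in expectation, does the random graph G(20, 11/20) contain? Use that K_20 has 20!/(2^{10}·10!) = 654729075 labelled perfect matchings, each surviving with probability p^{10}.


K_20 has 20!/(2^{10}·10!) = 654729075 labelled perfect matchings.
For each such perfect matching H, let X_H = 1 if all 10 edges of H are present in G. Then P[X_H = 1] = p^{10} = (11/20)^{10} = 25937424601/10240000000000.
By linearity: E[X] = Σ_H E[X_H] = 654729075 · p^{10} = 654729075 · 25937424601/10240000000000 = 679279440675798963/409600000000.
Numerically: E[X] ≈ 1.66e+06.

E[X] = 654729075 · (11/20)^{10} = 679279440675798963/409600000000 ≈ 1.66e+06.


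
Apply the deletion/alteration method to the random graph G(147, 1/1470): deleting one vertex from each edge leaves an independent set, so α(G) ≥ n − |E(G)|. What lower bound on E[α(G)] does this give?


E[|E(G)|] = C(147, 2)·p = 10731 · (1/1470) = 73/10.
E[α(G)] ≥ n − E[|E(G)|] = 147 − 73/10 = 1397/10.
Numerically: ≈ 139.70000.
(This is only a lower bound; the true E[α(G)] may be larger.)

E[α(G)] ≥ 1397/10 ≈ 139.70000.


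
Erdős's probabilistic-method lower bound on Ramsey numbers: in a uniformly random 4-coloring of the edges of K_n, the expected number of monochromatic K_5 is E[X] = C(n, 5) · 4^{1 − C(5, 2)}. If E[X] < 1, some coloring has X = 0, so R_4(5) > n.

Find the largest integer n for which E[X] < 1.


We need C(n, 5) · 4^{1 − 10} < 1, i.e. C(n, 5) < 4^{10 − 1} = 262144.
Check values of n near the boundary:
  n = 29: C(29, 5) = 118755; 118755 < 262144? YES
  n = 30: C(30, 5) = 142506; 142506 < 262144? YES
  n = 31: C(31, 5) = 169911; 169911 < 262144? YES
  n = 32: C(32, 5) = 201376; 201376 < 262144? YES
  n = 33: C(33, 5) = 237336; 237336 < 262144? YES
  n = 34: C(34, 5) = 278256; 278256 < 262144? NO
  n = 35: C(35, 5) = 324632; 324632 < 262144? NO
The largest n with C(n, 5) < 262144 is n = 33 (where E[X] = 29667/32768 ≈ 0.9054). Hence R_4(5) > 33, i.e. R_4(5) ≥ 34.

Largest n = 33; hence R_4(5) > 33.


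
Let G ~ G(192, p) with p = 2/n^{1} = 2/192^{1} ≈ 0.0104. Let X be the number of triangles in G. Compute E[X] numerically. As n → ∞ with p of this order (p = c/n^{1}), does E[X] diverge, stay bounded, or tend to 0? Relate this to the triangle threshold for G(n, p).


Number of potential triangles: C(192, 3) = 1161280.
Each occurs with probability p³ ≈ (0.0104)³ ≈ 1.13028e-06.
By linearity: E[X] = C(192, 3)·p³ ≈ 1161280 · 1.13028e-06 ≈ 1.313.
Here α = 1, so p = 2/n is exactly at the triangle threshold p ~ 1/n. Asymptotically E[X] → c³/6 = 2³/6 = 4/3 ≈ 1.333, a bounded constant. In this regime the triangle count is asymptotically Poisson(c³/6).

E[X] ≈ 1.313; in regime p = Θ(1/n^{1}) E[X] stays bounded (at the triangle threshold p ~ 1/n).


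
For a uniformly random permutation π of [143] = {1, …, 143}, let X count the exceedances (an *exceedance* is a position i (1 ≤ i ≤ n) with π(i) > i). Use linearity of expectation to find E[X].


Write X = Σ_{i=1}^{143} X_i, where X_i = 1_{π(i) > i}.
For each fixed i, π(i) is uniform over {1, …, 143} (marginal of a uniform permutation), so P[π(i) > i] = (n − i)/n. Summing: Σ_{i=1}^{143} (n − i)/n = (0 + 1 + … + 142)/143 = 143(143 − 1)/(2·143) = (143 − 1)/2.
Hence E[X] = Σ_{i=1}^{143} (143 − i)/143 = 71 ≈ 71.00000.

E[X] = 71 = 71.00000.


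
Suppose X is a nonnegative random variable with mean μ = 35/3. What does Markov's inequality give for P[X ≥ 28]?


μ = E[X] = 35/3, a = 28.
Markov: P[X ≥ 28] ≤ μ/a = (35/3)/28 = 5/12.
Numerically: ≈ 0.416667.
(Since a = 28 > μ = 11.666667, the bound 5/12 is < 1 and informative.)

P[X ≥ 28] ≤ 5/12 ≈ 0.416667.


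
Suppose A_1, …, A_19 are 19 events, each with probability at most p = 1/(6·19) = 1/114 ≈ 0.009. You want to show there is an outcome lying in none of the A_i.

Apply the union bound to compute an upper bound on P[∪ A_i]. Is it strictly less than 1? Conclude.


Union bound: P[∪_{i=1}^{19} A_i] ≤ Σ_i P[A_i] ≤ 19·p = 19·(1/114) = 1/6.
Numerically: 1/6 ≈ 0.167.
Is 1/6 < 1? YES.
Since P[∪ A_i] ≤ 1/6 < 1, the complement has P[∩ A_i^c] ≥ 1 − 1/6 = 5/6 > 0, so some outcome avoids every A_i.

19·p = 1/6 ≈ 0.167; existence CERTIFIED by the union bound.


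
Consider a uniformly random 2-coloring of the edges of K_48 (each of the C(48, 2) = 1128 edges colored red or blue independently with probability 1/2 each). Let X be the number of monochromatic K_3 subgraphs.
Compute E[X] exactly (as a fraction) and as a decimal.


Let X = Σ_S X_S over the C(48, 3) = 17296 subsets S of size 3, where X_S = 1 if the K_3 on S is monochromatic.
For a fixed S, the K_3 on S has C(3, 2) = 3 edges. P[all 3 edges red] = (1/2)^3, and likewise for blue, so P[monochromatic] = 2·(1/2)^3 = 2^{1 − 3} = 1/4.
By linearity of expectation: E[X] = C(48, 3) · 2^{1 − 3} = 17296 · 1/4 = 4324.
Numerically: E[X] ≈ 4324.000000.

E[X] = C(48,3)·2^(1−C(3,2)) = 4324 ≈ 4324.000000.


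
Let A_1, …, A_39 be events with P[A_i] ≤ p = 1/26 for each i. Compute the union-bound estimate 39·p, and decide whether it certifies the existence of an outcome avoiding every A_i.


Union bound: P[∪_{i=1}^{39} A_i] ≤ Σ_i P[A_i] ≤ 39·p = 39·(1/26) = 3/2.
Numerically: 3/2 ≈ 1.500.
Is 3/2 < 1? NO.
Since the bound 3/2 is ≥ 1, the union bound is uninformative here; it does NOT by itself certify existence.

39·p = 3/2 ≈ 1.500; existence NOT certified by the union bound.


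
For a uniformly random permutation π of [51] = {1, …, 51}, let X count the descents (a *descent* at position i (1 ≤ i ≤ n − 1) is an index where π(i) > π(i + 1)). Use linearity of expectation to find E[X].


Write X = Σ X_I over i = 1, …, 50, with X_I the indicator of one descent.
There are 50 indicators.
For each fixed i, the pair (π(i), π(i+1)) is a uniformly random ordered pair of distinct values from {1, …, 51}; by symmetry P[π(i) > π(i+1)] = 1/2.
By linearity: E[X] = 50 · (1/2) = (51 − 1) · (1/2) = 25 ≈ 25.000.

E[X] = 25 = 25.000.


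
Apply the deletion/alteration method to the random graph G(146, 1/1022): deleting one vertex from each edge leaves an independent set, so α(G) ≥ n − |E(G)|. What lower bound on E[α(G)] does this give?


E[|E(G)|] = C(146, 2)·p = 10585 · (1/1022) = 145/14.
E[α(G)] ≥ n − E[|E(G)|] = 146 − 145/14 = 1899/14.
Numerically: ≈ 135.643.
(This is only a lower bound; the true E[α(G)] may be larger.)

E[α(G)] ≥ 1899/14 ≈ 135.643.


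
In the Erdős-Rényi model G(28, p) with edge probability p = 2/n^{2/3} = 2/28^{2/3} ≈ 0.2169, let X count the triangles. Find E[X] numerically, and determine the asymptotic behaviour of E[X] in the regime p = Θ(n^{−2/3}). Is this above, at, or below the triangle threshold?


Number of potential triangles: C(28, 3) = 3276.
Each occurs with probability p³ ≈ (0.2169)³ ≈ 1.020408e-02.
By linearity: E[X] = C(28, 3)·p³ ≈ 3276 · 1.020408e-02 ≈ 33.4286.
Since α = 2/3 < 1, p = c/n^{2/3} ≫ 1/n is above the triangle threshold p ~ 1/n. Asymptotically E[X] ~ (c³/6)·n^{3(1−α)} = (2³/6)·n^{1} → ∞; triangles are abundant w.h.p.

E[X] ≈ 33.4286; in regime p = Θ(1/n^{2/3}) E[X] diverges (above the triangle threshold p ~ 1/n).


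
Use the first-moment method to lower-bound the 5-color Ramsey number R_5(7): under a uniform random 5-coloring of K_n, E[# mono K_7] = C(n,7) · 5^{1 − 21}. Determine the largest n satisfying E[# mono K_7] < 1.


We need C(n, 7) · 5^{1 − 21} < 1, i.e. C(n, 7) < 5^{21 − 1} = 95367431640625.
Check values of n near the boundary:
  n = 337: C(337, 7) = 91989916924632; 91989916924632 < 95367431640625? YES
  n = 338: C(338, 7) = 93935323022736; 93935323022736 < 95367431640625? YES
  n = 339: C(339, 7) = 95915887062372; 95915887062372 < 95367431640625? NO
The largest n with C(n, 7) < 95367431640625 is n = 338 (where E[X] = 93935323022736/95367431640625 ≈ 0.985). Hence R_5(7) > 338, i.e. R_5(7) ≥ 339.

Largest n = 338; hence R_5(7) > 338.


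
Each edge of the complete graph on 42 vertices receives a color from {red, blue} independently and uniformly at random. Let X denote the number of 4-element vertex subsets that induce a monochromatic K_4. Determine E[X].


Let X = Σ_S X_S over the C(42, 4) = 111930 subsets S of size 4, where X_S = 1 if the K_4 on S is monochromatic.
For a fixed S, the K_4 on S has C(4, 2) = 6 edges. P[all 6 edges red] = (1/2)^6, and likewise for blue, so P[monochromatic] = 2·(1/2)^6 = 2^{1 − 6} = 1/32.
Summing: E[X] = C(42, 4) · 2^{1 − 6} = 111930 · 1/32 = 55965/16.
Numerically: E[X] ≈ 3497.8125.

E[X] = C(42,4)·2^(1−C(4,2)) = 55965/16 ≈ 3497.8125.


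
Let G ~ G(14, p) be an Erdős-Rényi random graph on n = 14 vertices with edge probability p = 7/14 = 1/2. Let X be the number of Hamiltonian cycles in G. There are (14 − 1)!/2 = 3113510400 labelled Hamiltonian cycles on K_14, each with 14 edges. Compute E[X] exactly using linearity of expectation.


K_14 has (14 − 1)!/2 = 3113510400 labelled Hamiltonian cycles.
For each such Hamiltonian cycle H, let X_H = 1 if all 14 edges of H are present in G. Then P[X_H = 1] = p^{14} = (1/2)^{14} = 1/16384.
By linearity of expectation: E[X] = Σ_H E[X_H] = 3113510400 · p^{14} = 3113510400 · 1/16384 = 6081075/32.
Numerically: E[X] ≈ 190034.

E[X] = 3113510400 · (1/2)^{14} = 6081075/32 ≈ 190034.


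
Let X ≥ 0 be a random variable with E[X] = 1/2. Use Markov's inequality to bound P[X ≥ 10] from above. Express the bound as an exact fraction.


μ = E[X] = 1/2, a = 10.
Markov: P[X ≥ 10] ≤ μ/a = (1/2)/10 = 1/20.
Numerically: ≈ 0.050.
(Since a = 10 > μ = 0.500, the bound 1/20 is < 1 and informative.)

P[X ≥ 10] ≤ 1/20 ≈ 0.050.


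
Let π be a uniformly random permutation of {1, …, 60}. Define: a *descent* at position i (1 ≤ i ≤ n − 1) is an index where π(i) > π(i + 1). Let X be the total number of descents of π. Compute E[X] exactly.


Write X = Σ X_I over i = 1, …, 59, with X_I the indicator of one descent.
There are 59 indicators.
For each fixed i, the pair (π(i), π(i+1)) is a uniformly random ordered pair of distinct values from {1, …, 60}; by symmetry P[π(i) > π(i+1)] = 1/2.
By linearity: E[X] = 59 · (1/2) = (60 − 1) · (1/2) = 59/2 ≈ 29.500000.

E[X] = 59/2 = 29.500000.


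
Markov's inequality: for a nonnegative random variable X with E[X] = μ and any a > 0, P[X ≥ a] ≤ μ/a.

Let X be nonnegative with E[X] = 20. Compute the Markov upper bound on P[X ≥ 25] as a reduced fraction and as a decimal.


μ = E[X] = 20, a = 25.
Markov: P[X ≥ 25] ≤ μ/a = (20)/25 = 4/5.
Numerically: ≈ 0.8000.
(Since a = 25 > μ = 20.0000, the bound 4/5 is < 1 and informative.)

P[X ≥ 25] ≤ 4/5 ≈ 0.8000.


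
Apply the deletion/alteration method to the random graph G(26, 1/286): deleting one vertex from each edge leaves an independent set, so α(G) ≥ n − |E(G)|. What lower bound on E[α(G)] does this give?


E[|E(G)|] = C(26, 2)·p = 325 · (1/286) = 25/22.
E[α(G)] ≥ n − E[|E(G)|] = 26 − 25/22 = 547/22.
Numerically: ≈ 24.864.
(This is only a lower bound; the true E[α(G)] may be larger.)

E[α(G)] ≥ 547/22 ≈ 24.864.


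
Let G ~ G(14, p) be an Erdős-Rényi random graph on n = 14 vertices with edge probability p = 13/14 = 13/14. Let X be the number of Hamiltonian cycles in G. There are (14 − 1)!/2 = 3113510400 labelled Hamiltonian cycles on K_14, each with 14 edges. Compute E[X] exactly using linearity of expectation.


K_14 has (14 − 1)!/2 = 3113510400 labelled Hamiltonian cycles.
For each such Hamiltonian cycle H, let X_H = 1 if all 14 edges of H are present in G. Then P[X_H = 1] = p^{14} = (13/14)^{14} = 3937376385699289/11112006825558016.
By linearity: E[X] = Σ_H E[X_H] = 3113510400 · p^{14} = 3113510400 · 3937376385699289/11112006825558016 = 3420497300666614836525/3100448333024.
Numerically: E[X] ≈ 1.1e+09.

E[X] = 3113510400 · (13/14)^{14} = 3420497300666614836525/3100448333024 ≈ 1.1e+09.


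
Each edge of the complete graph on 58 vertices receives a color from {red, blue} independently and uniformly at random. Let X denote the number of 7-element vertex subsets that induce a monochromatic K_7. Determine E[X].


Let X = Σ_S X_S over the C(58, 7) = 300674088 subsets S of size 7, where X_S = 1 if the K_7 on S is monochromatic.
For a fixed S, the K_7 on S has C(7, 2) = 21 edges. P[all 21 edges red] = (1/2)^21, and likewise for blue, so P[monochromatic] = 2·(1/2)^21 = 2^{1 − 21} = 1/1048576.
By linearity of expectation: E[X] = C(58, 7) · 2^{1 − 21} = 300674088 · 1/1048576 = 37584261/131072.
Numerically: E[X] ≈ 286.745.

E[X] = C(58,7)·2^(1−C(7,2)) = 37584261/131072 ≈ 286.745.


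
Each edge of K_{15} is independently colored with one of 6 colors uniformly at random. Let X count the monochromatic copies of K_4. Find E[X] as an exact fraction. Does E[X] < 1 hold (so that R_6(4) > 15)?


E[X] = C(15, 4) · 6^{1 − 6} = 1365 · 6^{−5} = 1365/7776.
As a reduced fraction: E[X] = 455/2592 ≈ 0.175540.
Is E[X] < 1? YES.
Since E[X] < 1, there exists a 6-coloring of K_{15} with no monochromatic K_4; hence R_6(4) > 15.

E[X] = 455/2592 ≈ 0.175540; E[X] < 1, so R_6(4) > 15.


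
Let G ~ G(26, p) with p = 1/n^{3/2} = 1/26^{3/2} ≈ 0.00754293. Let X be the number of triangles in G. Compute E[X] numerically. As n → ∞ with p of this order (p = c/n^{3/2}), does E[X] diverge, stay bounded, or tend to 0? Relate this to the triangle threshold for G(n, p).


Number of potential triangles: C(26, 3) = 2600.
Each occurs with probability p³ ≈ (0.00754293)³ ≈ 4.29160689e-07.
By linearity: E[X] = C(26, 3)·p³ ≈ 2600 · 4.29160689e-07 ≈ 0.001116.
Since α = 3/2 > 1, p = c/n^{3/2} = o(1/n) is below the triangle threshold p ~ 1/n. Asymptotically E[X] ~ (c³/6)·n^{3(1−α)} = (1³/6)·n^{-1.5} → 0, so by Markov's inequality G has no triangles w.h.p.

E[X] ≈ 0.001116; in regime p = Θ(1/n^{3/2}) E[X] tends to 0 (below the triangle threshold p ~ 1/n).


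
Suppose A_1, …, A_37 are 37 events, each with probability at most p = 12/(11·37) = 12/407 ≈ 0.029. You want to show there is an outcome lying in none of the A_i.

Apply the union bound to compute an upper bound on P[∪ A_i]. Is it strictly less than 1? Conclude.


Union bound: P[∪_{i=1}^{37} A_i] ≤ Σ_i P[A_i] ≤ 37·p = 37·(12/407) = 12/11.
Numerically: 12/11 ≈ 1.091.
Is 12/11 < 1? NO.
Since the bound 12/11 is ≥ 1, the union bound is uninformative here; it does NOT by itself certify existence.

37·p = 12/11 ≈ 1.091; existence NOT certified by the union bound.


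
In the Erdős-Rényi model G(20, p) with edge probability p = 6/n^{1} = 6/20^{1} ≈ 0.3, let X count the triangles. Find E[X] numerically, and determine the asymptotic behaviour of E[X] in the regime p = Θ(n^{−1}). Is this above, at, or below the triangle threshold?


Number of potential triangles: C(20, 3) = 1140.
Each occurs with probability p³ ≈ (0.3)³ ≈ 2.7000000e-02.
By linearity: E[X] = C(20, 3)·p³ ≈ 1140 · 2.7000000e-02 ≈ 30.78000.
Here α = 1, so p = 6/n is exactly at the triangle threshold p ~ 1/n. Asymptotically E[X] → c³/6 = 6³/6 = 36 ≈ 36.00000, a bounded constant. In this regime the triangle count is asymptotically Poisson(c³/6).

E[X] ≈ 30.78000; in regime p = Θ(1/n^{1}) E[X] stays bounded (at the triangle threshold p ~ 1/n).


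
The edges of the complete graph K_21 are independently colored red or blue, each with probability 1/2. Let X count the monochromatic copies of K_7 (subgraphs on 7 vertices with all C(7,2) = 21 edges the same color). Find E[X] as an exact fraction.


Let X = Σ_S X_S over the C(21, 7) = 116280 subsets S of size 7, where X_S = 1 if the K_7 on S is monochromatic.
For a fixed S, the K_7 on S has C(7, 2) = 21 edges. P[all 21 edges red] = (1/2)^21, and likewise for blue, so P[monochromatic] = 2·(1/2)^21 = 2^{1 − 21} = 1/1048576.
Summing: E[X] = C(21, 7) · 2^{1 − 21} = 116280 · 1/1048576 = 14535/131072.
Numerically: E[X] ≈ 0.110893.

E[X] = C(21,7)·2^(1−C(7,2)) = 14535/131072 ≈ 0.110893.


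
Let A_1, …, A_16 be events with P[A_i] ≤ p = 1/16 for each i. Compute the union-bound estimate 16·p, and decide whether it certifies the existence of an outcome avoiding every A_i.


Union bound: P[∪_{i=1}^{16} A_i] ≤ Σ_i P[A_i] ≤ 16·p = 16·(1/16) = 1.
Numerically: 1 ≈ 1.0000000.
Is 1 < 1? NO.
Since the bound 1 is ≥ 1, the union bound is uninformative here; it does NOT by itself certify existence.

16·p = 1 ≈ 1.0000000; existence NOT certified by the union bound.


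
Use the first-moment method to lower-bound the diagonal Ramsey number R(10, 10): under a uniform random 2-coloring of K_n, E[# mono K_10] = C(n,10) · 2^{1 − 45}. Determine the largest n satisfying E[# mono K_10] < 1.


We need C(n, 10) · 2^{1 − 45} < 1, i.e. C(n, 10) < 2^{45 − 1} = 17592186044416.
Check values of n near the boundary:
  n = 97: C(97, 10) = 12576469727536; 12576469727536 < 17592186044416? YES
  n = 98: C(98, 10) = 14005614014756; 14005614014756 < 17592186044416? YES
  n = 99: C(99, 10) = 15579278510796; 15579278510796 < 17592186044416? YES
  n = 100: C(100, 10) = 17310309456440; 17310309456440 < 17592186044416? YES
  n = 101: C(101, 10) = 19212541264840; 19212541264840 < 17592186044416? NO
  n = 102: C(102, 10) = 21300860967540; 21300860967540 < 17592186044416? NO
  n = 103: C(103, 10) = 23591276125340; 23591276125340 < 17592186044416? NO
The largest n with C(n, 10) < 17592186044416 is n = 100 (where E[X] = 2163788682055/2199023255552 ≈ 0.983977). Hence R(10, 10) > 100, i.e. R(10, 10) ≥ 101.

Largest n = 100; hence R(10, 10) > 100.


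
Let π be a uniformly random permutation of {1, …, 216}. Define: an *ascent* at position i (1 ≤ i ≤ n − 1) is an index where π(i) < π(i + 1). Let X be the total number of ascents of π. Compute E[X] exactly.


Write X = Σ X_I over i = 1, …, 215, with X_I the indicator of one ascent.
There are 215 indicators.
For each fixed i, the pair (π(i), π(i+1)) is a uniformly random ordered pair of distinct values from {1, …, 216}; by symmetry P[π(i) < π(i+1)] = 1/2.
By linearity: E[X] = 215 · (1/2) = (216 − 1) · (1/2) = 215/2 ≈ 107.500000.

E[X] = 215/2 = 107.500000.


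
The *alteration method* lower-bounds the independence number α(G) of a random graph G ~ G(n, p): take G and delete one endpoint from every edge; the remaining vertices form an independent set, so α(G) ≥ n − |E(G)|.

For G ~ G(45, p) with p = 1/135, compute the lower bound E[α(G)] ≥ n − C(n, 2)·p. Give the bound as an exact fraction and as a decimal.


E[|E(G)|] = C(45, 2)·p = 990 · (1/135) = 22/3.
E[α(G)] ≥ n − E[|E(G)|] = 45 − 22/3 = 113/3.
Numerically: ≈ 37.6667.
(This is only a lower bound; the true E[α(G)] may be larger.)

E[α(G)] ≥ 113/3 ≈ 37.6667.


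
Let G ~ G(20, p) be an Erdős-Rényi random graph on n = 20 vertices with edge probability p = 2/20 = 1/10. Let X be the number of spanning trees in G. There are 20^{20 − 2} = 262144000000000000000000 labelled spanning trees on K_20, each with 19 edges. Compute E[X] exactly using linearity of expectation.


K_20 has 20^{20 − 2} = 262144000000000000000000 labelled spanning trees.
For each such spanning tree H, let X_H = 1 if all 19 edges of H are present in G. Then P[X_H = 1] = p^{19} = (1/10)^{19} = 1/10000000000000000000.
By linearity: E[X] = Σ_H E[X_H] = 262144000000000000000000 · p^{19} = 262144000000000000000000 · 1/10000000000000000000 = 131072/5.
Numerically: E[X] ≈ 26214.4.

E[X] = 262144000000000000000000 · (1/10)^{19} = 131072/5 ≈ 26214.4.


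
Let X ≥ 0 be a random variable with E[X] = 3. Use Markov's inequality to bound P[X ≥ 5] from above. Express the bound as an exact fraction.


μ = E[X] = 3, a = 5.
Markov: P[X ≥ 5] ≤ μ/a = (3)/5 = 3/5.
Numerically: ≈ 0.600000.
(Since a = 5 > μ = 3.000000, the bound 3/5 is < 1 and informative.)

P[X ≥ 5] ≤ 3/5 ≈ 0.600000.


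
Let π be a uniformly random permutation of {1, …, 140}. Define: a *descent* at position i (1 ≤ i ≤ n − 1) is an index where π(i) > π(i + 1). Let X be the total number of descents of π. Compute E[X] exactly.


Write X = Σ X_I over i = 1, …, 139, with X_I the indicator of one descent.
There are 139 indicators.
For each fixed i, the pair (π(i), π(i+1)) is a uniformly random ordered pair of distinct values from {1, …, 140}; by symmetry P[π(i) > π(i+1)] = 1/2.
By linearity: E[X] = 139 · (1/2) = (140 − 1) · (1/2) = 139/2 ≈ 69.500.

E[X] = 139/2 = 69.500.


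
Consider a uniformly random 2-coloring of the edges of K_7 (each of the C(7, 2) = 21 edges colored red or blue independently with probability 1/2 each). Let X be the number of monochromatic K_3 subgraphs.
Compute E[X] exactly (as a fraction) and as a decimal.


Let X = Σ_S X_S over the C(7, 3) = 35 subsets S of size 3, where X_S = 1 if the K_3 on S is monochromatic.
For a fixed S, the K_3 on S has C(3, 2) = 3 edges. P[all 3 edges red] = (1/2)^3, and likewise for blue, so P[monochromatic] = 2·(1/2)^3 = 2^{1 − 3} = 1/4.
By linearity of expectation: E[X] = C(7, 3) · 2^{1 − 3} = 35 · 1/4 = 35/4.
Numerically: E[X] ≈ 8.75000.

E[X] = C(7,3)·2^(1−C(3,2)) = 35/4 ≈ 8.75000.


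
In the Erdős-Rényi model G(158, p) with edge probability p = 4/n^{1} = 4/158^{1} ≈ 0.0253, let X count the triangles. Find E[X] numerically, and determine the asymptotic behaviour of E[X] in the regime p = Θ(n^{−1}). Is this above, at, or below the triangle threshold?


Number of potential triangles: C(158, 3) = 644956.
Each occurs with probability p³ ≈ (0.0253)³ ≈ 1.62259e-05.
By linearity: E[X] = C(158, 3)·p³ ≈ 644956 · 1.62259e-05 ≈ 10.465.
Here α = 1, so p = 4/n is exactly at the triangle threshold p ~ 1/n. Asymptotically E[X] → c³/6 = 4³/6 = 32/3 ≈ 10.667, a bounded constant. In this regime the triangle count is asymptotically Poisson(c³/6).

E[X] ≈ 10.465; in regime p = Θ(1/n^{1}) E[X] stays bounded (at the triangle threshold p ~ 1/n).


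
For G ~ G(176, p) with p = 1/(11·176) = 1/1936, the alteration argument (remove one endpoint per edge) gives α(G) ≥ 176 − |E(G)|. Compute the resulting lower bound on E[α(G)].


E[|E(G)|] = C(176, 2)·p = 15400 · (1/1936) = 175/22.
E[α(G)] ≥ n − E[|E(G)|] = 176 − 175/22 = 3697/22.
Numerically: ≈ 168.0455.
(This is only a lower bound; the true E[α(G)] may be larger.)

E[α(G)] ≥ 3697/22 ≈ 168.0455.


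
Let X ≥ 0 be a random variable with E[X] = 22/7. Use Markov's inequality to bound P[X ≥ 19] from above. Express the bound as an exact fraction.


μ = E[X] = 22/7, a = 19.
Markov: P[X ≥ 19] ≤ μ/a = (22/7)/19 = 22/133.
Numerically: ≈ 0.165.
(Since a = 19 > μ = 3.143, the bound 22/133 is < 1 and informative.)

P[X ≥ 19] ≤ 22/133 ≈ 0.165.


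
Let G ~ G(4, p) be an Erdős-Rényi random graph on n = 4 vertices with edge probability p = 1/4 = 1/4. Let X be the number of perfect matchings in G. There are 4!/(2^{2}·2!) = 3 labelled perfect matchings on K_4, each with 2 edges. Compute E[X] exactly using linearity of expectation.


K_4 has 4!/(2^{2}·2!) = 3 labelled perfect matchings.
For each such perfect matching H, let X_H = 1 if all 2 edges of H are present in G. Then P[X_H = 1] = p^{2} = (1/4)^{2} = 1/16.
By linearity of expectation: E[X] = Σ_H E[X_H] = 3 · p^{2} = 3 · 1/16 = 3/16.
Numerically: E[X] ≈ 0.1875.

E[X] = 3 · (1/4)^{2} = 3/16 ≈ 0.1875.


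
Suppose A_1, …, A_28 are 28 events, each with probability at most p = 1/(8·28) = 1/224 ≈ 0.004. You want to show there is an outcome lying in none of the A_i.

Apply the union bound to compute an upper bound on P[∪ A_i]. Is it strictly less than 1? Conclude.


Union bound: P[∪_{i=1}^{28} A_i] ≤ Σ_i P[A_i] ≤ 28·p = 28·(1/224) = 1/8.
Numerically: 1/8 ≈ 0.125.
Is 1/8 < 1? YES.
Since P[∪ A_i] ≤ 1/8 < 1, the complement has P[∩ A_i^c] ≥ 1 − 1/8 = 7/8 > 0, so some outcome avoids every A_i.

28·p = 1/8 ≈ 0.125; existence CERTIFIED by the union bound.


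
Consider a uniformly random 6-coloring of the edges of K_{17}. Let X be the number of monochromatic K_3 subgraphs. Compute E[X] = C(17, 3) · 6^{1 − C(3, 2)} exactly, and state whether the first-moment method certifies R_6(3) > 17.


E[X] = C(17, 3) · 6^{1 − 3} = 680 · 6^{−2} = 680/36.
As a reduced fraction: E[X] = 170/9 ≈ 18.8888889.
Is E[X] < 1? NO.
Since E[X] ≥ 1, the first-moment bound is inconclusive at n = 17; it does NOT by itself certify R_6(3) > 17.

E[X] = 170/9 ≈ 18.8888889; E[X] ≥ 1; first-moment method inconclusive here.


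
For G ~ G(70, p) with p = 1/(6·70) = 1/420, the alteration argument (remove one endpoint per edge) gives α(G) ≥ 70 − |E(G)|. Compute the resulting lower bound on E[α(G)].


E[|E(G)|] = C(70, 2)·p = 2415 · (1/420) = 23/4.
E[α(G)] ≥ n − E[|E(G)|] = 70 − 23/4 = 257/4.
Numerically: ≈ 64.250.
(This is only a lower bound; the true E[α(G)] may be larger.)

E[α(G)] ≥ 257/4 ≈ 64.250.


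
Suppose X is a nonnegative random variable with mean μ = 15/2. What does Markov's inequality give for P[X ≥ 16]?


μ = E[X] = 15/2, a = 16.
Markov: P[X ≥ 16] ≤ μ/a = (15/2)/16 = 15/32.
Numerically: ≈ 0.469.
(Since a = 16 > μ = 7.500, the bound 15/32 is < 1 and informative.)

P[X ≥ 16] ≤ 15/32 ≈ 0.469.


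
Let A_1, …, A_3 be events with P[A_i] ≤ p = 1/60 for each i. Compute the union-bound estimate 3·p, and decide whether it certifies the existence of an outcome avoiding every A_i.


Union bound: P[∪_{i=1}^{3} A_i] ≤ Σ_i P[A_i] ≤ 3·p = 3·(1/60) = 1/20.
Numerically: 1/20 ≈ 0.050000.
Is 1/20 < 1? YES.
Since P[∪ A_i] ≤ 1/20 < 1, the complement has P[∩ A_i^c] ≥ 1 − 1/20 = 19/20 > 0, so some outcome avoids every A_i.

3·p = 1/20 ≈ 0.050000; existence CERTIFIED by the union bound.


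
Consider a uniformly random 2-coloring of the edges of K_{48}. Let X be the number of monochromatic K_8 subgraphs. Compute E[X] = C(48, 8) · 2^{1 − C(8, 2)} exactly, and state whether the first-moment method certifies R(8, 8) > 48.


E[X] = C(48, 8) · 2^{1 − 28} = 377348994 · 2^{−27} = 377348994/134217728.
As a reduced fraction: E[X] = 188674497/67108864 ≈ 2.8115.
Is E[X] < 1? NO.
Since E[X] ≥ 1, the first-moment bound is inconclusive at n = 48; it does NOT by itself certify R(8, 8) > 48.

E[X] = 188674497/67108864 ≈ 2.8115; E[X] ≥ 1; first-moment method inconclusive here.


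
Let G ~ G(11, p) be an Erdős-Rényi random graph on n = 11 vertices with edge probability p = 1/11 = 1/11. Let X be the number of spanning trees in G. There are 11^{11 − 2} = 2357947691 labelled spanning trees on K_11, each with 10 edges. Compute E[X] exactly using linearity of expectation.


K_11 has 11^{11 − 2} = 2357947691 labelled spanning trees.
For each such spanning tree H, let X_H = 1 if all 10 edges of H are present in G. Then P[X_H = 1] = p^{10} = (1/11)^{10} = 1/25937424601.
By linearity of expectation: E[X] = Σ_H E[X_H] = 2357947691 · p^{10} = 2357947691 · 1/25937424601 = 1/11.
Numerically: E[X] ≈ 0.0909.

E[X] = 2357947691 · (1/11)^{10} = 1/11 ≈ 0.0909.


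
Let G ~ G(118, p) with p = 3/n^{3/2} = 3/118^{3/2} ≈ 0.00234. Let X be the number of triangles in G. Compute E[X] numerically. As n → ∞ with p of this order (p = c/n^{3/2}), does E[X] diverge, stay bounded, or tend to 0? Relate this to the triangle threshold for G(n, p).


Number of potential triangles: C(118, 3) = 266916.
Each occurs with probability p³ ≈ (0.00234)³ ≈ 1.28202e-08.
By linearity: E[X] = C(118, 3)·p³ ≈ 266916 · 1.28202e-08 ≈ 0.003.
Since α = 3/2 > 1, p = c/n^{3/2} = o(1/n) is below the triangle threshold p ~ 1/n. Asymptotically E[X] ~ (c³/6)·n^{3(1−α)} = (3³/6)·n^{-1.5} → 0, so by Markov's inequality G has no triangles w.h.p.

E[X] ≈ 0.003; in regime p = Θ(1/n^{3/2}) E[X] tends to 0 (below the triangle threshold p ~ 1/n).


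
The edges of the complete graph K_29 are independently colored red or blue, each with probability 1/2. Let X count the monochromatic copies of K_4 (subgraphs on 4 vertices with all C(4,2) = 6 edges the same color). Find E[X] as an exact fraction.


Let X = Σ_S X_S over the C(29, 4) = 23751 subsets S of size 4, where X_S = 1 if the K_4 on S is monochromatic.
For a fixed S, the K_4 on S has C(4, 2) = 6 edges. P[all 6 edges red] = (1/2)^6, and likewise for blue, so P[monochromatic] = 2·(1/2)^6 = 2^{1 − 6} = 1/32.
By linearity of expectation: E[X] = C(29, 4) · 2^{1 − 6} = 23751 · 1/32 = 23751/32.
Numerically: E[X] ≈ 742.2188.

E[X] = C(29,4)·2^(1−C(4,2)) = 23751/32 ≈ 742.2188.


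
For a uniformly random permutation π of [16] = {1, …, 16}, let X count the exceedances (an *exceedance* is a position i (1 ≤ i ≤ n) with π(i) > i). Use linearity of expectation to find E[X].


Write X = Σ_{i=1}^{16} X_i, where X_i = 1_{π(i) > i}.
For each fixed i, π(i) is uniform over {1, …, 16} (marginal of a uniform permutation), so P[π(i) > i] = (n − i)/n. Summing: Σ_{i=1}^{16} (n − i)/n = (0 + 1 + … + 15)/16 = 16(16 − 1)/(2·16) = (16 − 1)/2.
Hence E[X] = Σ_{i=1}^{16} (16 − i)/16 = 15/2 ≈ 7.500.

E[X] = 15/2 = 7.500.


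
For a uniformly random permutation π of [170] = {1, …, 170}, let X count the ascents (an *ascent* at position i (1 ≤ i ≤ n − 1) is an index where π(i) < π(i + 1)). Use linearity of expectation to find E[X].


Write X = Σ X_I over i = 1, …, 169, with X_I the indicator of one ascent.
There are 169 indicators.
For each fixed i, the pair (π(i), π(i+1)) is a uniformly random ordered pair of distinct values from {1, …, 170}; by symmetry P[π(i) < π(i+1)] = 1/2.
By linearity: E[X] = 169 · (1/2) = (170 − 1) · (1/2) = 169/2 ≈ 84.50000.

E[X] = 169/2 = 84.50000.


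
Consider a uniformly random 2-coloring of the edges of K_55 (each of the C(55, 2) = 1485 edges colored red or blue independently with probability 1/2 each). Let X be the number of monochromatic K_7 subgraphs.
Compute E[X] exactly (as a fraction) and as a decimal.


Let X = Σ_S X_S over the C(55, 7) = 202927725 subsets S of size 7, where X_S = 1 if the K_7 on S is monochromatic.
For a fixed S, the K_7 on S has C(7, 2) = 21 edges. P[all 21 edges red] = (1/2)^21, and likewise for blue, so P[monochromatic] = 2·(1/2)^21 = 2^{1 − 21} = 1/1048576.
Summing: E[X] = C(55, 7) · 2^{1 − 21} = 202927725 · 1/1048576 = 202927725/1048576.
Numerically: E[X] ≈ 193.5270.

E[X] = C(55,7)·2^(1−C(7,2)) = 202927725/1048576 ≈ 193.5270.


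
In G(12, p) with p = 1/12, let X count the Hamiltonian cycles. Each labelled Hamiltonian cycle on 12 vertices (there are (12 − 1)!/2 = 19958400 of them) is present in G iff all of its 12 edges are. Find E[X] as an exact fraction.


K_12 has (12 − 1)!/2 = 19958400 labelled Hamiltonian cycles.
For each such Hamiltonian cycle H, let X_H = 1 if all 12 edges of H are present in G. Then P[X_H = 1] = p^{12} = (1/12)^{12} = 1/8916100448256.
Summing the indicators: E[X] = Σ_H E[X_H] = 19958400 · p^{12} = 19958400 · 1/8916100448256 = 1925/859963392.
Numerically: E[X] ≈ 2.238e-06.

E[X] = 19958400 · (1/12)^{12} = 1925/859963392 ≈ 2.238e-06.


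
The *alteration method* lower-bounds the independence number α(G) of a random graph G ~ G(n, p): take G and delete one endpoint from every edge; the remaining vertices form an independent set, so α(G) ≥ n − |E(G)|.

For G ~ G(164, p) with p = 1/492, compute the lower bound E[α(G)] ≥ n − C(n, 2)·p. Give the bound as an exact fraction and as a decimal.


E[|E(G)|] = C(164, 2)·p = 13366 · (1/492) = 163/6.
E[α(G)] ≥ n − E[|E(G)|] = 164 − 163/6 = 821/6.
Numerically: ≈ 136.833333.
(This is only a lower bound; the true E[α(G)] may be larger.)

E[α(G)] ≥ 821/6 ≈ 136.833333.


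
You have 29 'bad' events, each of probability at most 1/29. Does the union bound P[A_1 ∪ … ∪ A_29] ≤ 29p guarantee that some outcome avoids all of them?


Union bound: P[∪_{i=1}^{29} A_i] ≤ Σ_i P[A_i] ≤ 29·p = 29·(1/29) = 1.
Numerically: 1 ≈ 1.000000.
Is 1 < 1? NO.
Since the bound 1 is ≥ 1, the union bound is uninformative here; it does NOT by itself certify existence.

29·p = 1 ≈ 1.000000; existence NOT certified by the union bound.


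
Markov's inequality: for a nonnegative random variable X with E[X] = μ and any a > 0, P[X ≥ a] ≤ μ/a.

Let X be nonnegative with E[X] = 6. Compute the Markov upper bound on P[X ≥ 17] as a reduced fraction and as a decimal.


μ = E[X] = 6, a = 17.
Markov: P[X ≥ 17] ≤ μ/a = (6)/17 = 6/17.
Numerically: ≈ 0.353.
(Since a = 17 > μ = 6.000, the bound 6/17 is < 1 and informative.)

P[X ≥ 17] ≤ 6/17 ≈ 0.353.


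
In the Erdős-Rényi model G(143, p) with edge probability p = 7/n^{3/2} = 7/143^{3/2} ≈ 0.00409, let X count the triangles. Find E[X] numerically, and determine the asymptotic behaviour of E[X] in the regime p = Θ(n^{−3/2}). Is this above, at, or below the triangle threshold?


Number of potential triangles: C(143, 3) = 477191.
Each occurs with probability p³ ≈ (0.00409)³ ≈ 6.85933e-08.
By linearity: E[X] = C(143, 3)·p³ ≈ 477191 · 6.85933e-08 ≈ 0.033.
Since α = 3/2 > 1, p = c/n^{3/2} = o(1/n) is below the triangle threshold p ~ 1/n. Asymptotically E[X] ~ (c³/6)·n^{3(1−α)} = (7³/6)·n^{-1.5} → 0, so by Markov's inequality G has no triangles w.h.p.

E[X] ≈ 0.033; in regime p = Θ(1/n^{3/2}) E[X] tends to 0 (below the triangle threshold p ~ 1/n).


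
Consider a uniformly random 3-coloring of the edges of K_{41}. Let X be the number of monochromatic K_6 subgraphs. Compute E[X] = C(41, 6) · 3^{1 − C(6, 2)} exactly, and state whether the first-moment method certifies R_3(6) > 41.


E[X] = C(41, 6) · 3^{1 − 15} = 4496388 · 3^{−14} = 4496388/4782969.
As a reduced fraction: E[X] = 1498796/1594323 ≈ 0.940083.
Is E[X] < 1? YES.
Since E[X] < 1, there exists a 3-coloring of K_{41} with no monochromatic K_6; hence R_3(6) > 41.

E[X] = 1498796/1594323 ≈ 0.940083; E[X] < 1, so R_3(6) > 41.


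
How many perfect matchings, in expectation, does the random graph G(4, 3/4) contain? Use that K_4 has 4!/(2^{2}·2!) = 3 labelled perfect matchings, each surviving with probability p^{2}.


K_4 has 4!/(2^{2}·2!) = 3 labelled perfect matchings.
For each such perfect matching H, let X_H = 1 if all 2 edges of H are present in G. Then P[X_H = 1] = p^{2} = (3/4)^{2} = 9/16.
Summing the indicators: E[X] = Σ_H E[X_H] = 3 · p^{2} = 3 · 9/16 = 27/16.
Numerically: E[X] ≈ 1.69.

E[X] = 3 · (3/4)^{2} = 27/16 ≈ 1.69.


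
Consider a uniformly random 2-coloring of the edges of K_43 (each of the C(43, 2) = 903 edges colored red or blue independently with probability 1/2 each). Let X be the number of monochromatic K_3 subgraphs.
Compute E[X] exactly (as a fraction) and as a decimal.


Let X = Σ_S X_S over the C(43, 3) = 12341 subsets S of size 3, where X_S = 1 if the K_3 on S is monochromatic.
For a fixed S, the K_3 on S has C(3, 2) = 3 edges. P[all 3 edges red] = (1/2)^3, and likewise for blue, so P[monochromatic] = 2·(1/2)^3 = 2^{1 − 3} = 1/4.
By linearity: E[X] = C(43, 3) · 2^{1 − 3} = 12341 · 1/4 = 12341/4.
Numerically: E[X] ≈ 3085.250.

E[X] = C(43,3)·2^(1−C(3,2)) = 12341/4 ≈ 3085.250.


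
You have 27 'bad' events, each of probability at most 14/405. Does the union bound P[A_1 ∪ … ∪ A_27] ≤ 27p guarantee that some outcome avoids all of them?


Union bound: P[∪_{i=1}^{27} A_i] ≤ Σ_i P[A_i] ≤ 27·p = 27·(14/405) = 14/15.
Numerically: 14/15 ≈ 0.933.
Is 14/15 < 1? YES.
Since P[∪ A_i] ≤ 14/15 < 1, the complement has P[∩ A_i^c] ≥ 1 − 14/15 = 1/15 > 0, so some outcome avoids every A_i.

27·p = 14/15 ≈ 0.933; existence CERTIFIED by the union bound.


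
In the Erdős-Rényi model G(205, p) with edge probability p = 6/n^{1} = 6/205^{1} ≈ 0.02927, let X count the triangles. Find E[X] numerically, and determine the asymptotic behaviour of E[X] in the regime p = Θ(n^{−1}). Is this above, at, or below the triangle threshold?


Number of potential triangles: C(205, 3) = 1414910.
Each occurs with probability p³ ≈ (0.02927)³ ≈ 2.507218e-05.
By linearity: E[X] = C(205, 3)·p³ ≈ 1414910 · 2.507218e-05 ≈ 35.4749.
Here α = 1, so p = 6/n is exactly at the triangle threshold p ~ 1/n. Asymptotically E[X] → c³/6 = 6³/6 = 36 ≈ 36.0000, a bounded constant. In this regime the triangle count is asymptotically Poisson(c³/6).

E[X] ≈ 35.4749; in regime p = Θ(1/n^{1}) E[X] stays bounded (at the triangle threshold p ~ 1/n).


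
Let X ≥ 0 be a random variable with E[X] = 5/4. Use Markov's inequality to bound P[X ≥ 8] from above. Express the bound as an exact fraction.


μ = E[X] = 5/4, a = 8.
Markov: P[X ≥ 8] ≤ μ/a = (5/4)/8 = 5/32.
Numerically: ≈ 0.156.
(Since a = 8 > μ = 1.250, the bound 5/32 is < 1 and informative.)

P[X ≥ 8] ≤ 5/32 ≈ 0.156.


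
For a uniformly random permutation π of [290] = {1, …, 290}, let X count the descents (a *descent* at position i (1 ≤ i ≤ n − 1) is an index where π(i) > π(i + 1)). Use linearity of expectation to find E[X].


Write X = Σ X_I over i = 1, …, 289, with X_I the indicator of one descent.
There are 289 indicators.
For each fixed i, the pair (π(i), π(i+1)) is a uniformly random ordered pair of distinct values from {1, …, 290}; by symmetry P[π(i) > π(i+1)] = 1/2.
By linearity: E[X] = 289 · (1/2) = (290 − 1) · (1/2) = 289/2 ≈ 144.5000.

E[X] = 289/2 = 144.5000.
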